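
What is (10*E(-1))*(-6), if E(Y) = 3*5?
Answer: -900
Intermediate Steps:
E(Y) = 15
(10*E(-1))*(-6) = (10*15)*(-6) = 150*(-6) = -900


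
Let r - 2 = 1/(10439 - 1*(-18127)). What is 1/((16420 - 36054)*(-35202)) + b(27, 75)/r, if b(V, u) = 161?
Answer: 3178713842453701/39487819633044 ≈ 80.499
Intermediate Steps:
r = 57133/28566 (r = 2 + 1/(10439 - 1*(-18127)) = 2 + 1/(10439 + 18127) = 2 + 1/28566 = 57133/28566 ≈ 2.0000)
1/((16420 - 36054)*(-35202)) + b(27, 75)/r = 1/((16420 - 36054)*(-35202)) + 161/(57133/28566) = -1/35202/(-19634) + 161*(28566/57133) = -1/19634*(-1/35202) + 4599126/57133 = 1/691156068 + 4599126/57133 = 3178713842453701/39487819633044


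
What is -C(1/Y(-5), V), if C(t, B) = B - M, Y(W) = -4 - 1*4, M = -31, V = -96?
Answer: 65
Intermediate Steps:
Y(W) = -8 (Y(W) = -4 - 4 = -8)
C(t, B) = 31 + B (C(t, B) = B - 1*(-31) = B + 31 = 31 + B)
-C(1/Y(-5), V) = -(31 - 96) = -1*(-65) = 65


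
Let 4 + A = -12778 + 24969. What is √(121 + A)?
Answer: 2*√3077 ≈ 110.94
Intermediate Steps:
A = 12187 (A = -4 + (-12778 + 24969) = -4 + 12191 = 12187)
√(121 + A) = √(121 + 12187) = √12308 = 2*√3077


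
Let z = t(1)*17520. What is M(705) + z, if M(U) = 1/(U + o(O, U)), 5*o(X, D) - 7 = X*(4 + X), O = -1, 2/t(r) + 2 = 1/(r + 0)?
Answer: -123656155/3529 ≈ -35040.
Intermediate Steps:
t(r) = 2/(-2 + 1/r) (t(r) = 2/(-2 + 1/(r + 0)) = 2/(-2 + 1/r))
o(X, D) = 7/5 + X*(4 + X)/5 (o(X, D) = 7/5 + (X*(4 + X))/5 = 7/5 + X*(4 + X)/5)
M(U) = 1/(⅘ + U) (M(U) = 1/(U + (7/5 + (⅕)*(-1)² + (⅘)*(-1))) = 1/(U + (7/5 + (⅕)*1 - ⅘)) = 1/(U + (7/5 + ⅕ - ⅘)) = 1/(U + ⅘) = 1/(⅘ + U))
z = -35040 (z = -2*1/(-1 + 2*1)*17520 = -2*1/(-1 + 2)*17520 = -2*1/1*17520 = -2*1*1*17520 = -2*17520 = -35040)
M(705) + z = 5/(4 + 5*705) - 35040 = 5/(4 + 3525) - 35040 = 5/3529 - 35040 = -123656155/3529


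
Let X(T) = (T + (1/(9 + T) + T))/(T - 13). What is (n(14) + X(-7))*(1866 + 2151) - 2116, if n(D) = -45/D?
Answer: -3448567/280 ≈ -12316.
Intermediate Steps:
X(T) = (1/(9 + T) + 2*T)/(-13 + T) (X(T) = (T + (T + 1/(9 + T)))/(-13 + T) = (1/(9 + T) + 2*T)/(-13 + T))
(n(14) + X(-7))*(1866 + 2151) - 2116 = (-45/14 + (1 + 2*(-7)² + 18*(-7))/(-117 + (-7)² - 4*(-7)))*(1866 + 2151) - 2116 = (-45*1/14 + (1 + 2*49 - 126)/(-117 + 49 + 28))*4017 - 2116 = (-45/14 + (1 + 98 - 126)/(-40))*4017 - 2116 = (-45/14 - 1/40*(-27))*4017 - 2116 = (-45/14 + 27/40)*4017 - 2116 = -711/280*4017 - 2116 = -2856087/280 - 2116 = -3448567/280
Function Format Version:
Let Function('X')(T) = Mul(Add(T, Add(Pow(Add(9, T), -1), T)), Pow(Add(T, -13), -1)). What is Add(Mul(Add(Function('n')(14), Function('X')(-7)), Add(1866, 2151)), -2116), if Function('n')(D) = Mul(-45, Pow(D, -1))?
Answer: Rational(-3448567, 280) ≈ -12316.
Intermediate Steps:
Function('X')(T) = Mul(Pow(Add(-13, T), -1), Add(Pow(Add(9, T), -1), Mul(2, T))) (Function('X')(T) = Mul(Add(T, Add(T, Pow(Add(9, T), -1))), Pow(Add(-13, T), -1)) = Mul(Add(Pow(Add(9, T), -1), Mul(2, T)), Pow(Add(-13, T), -1)) = Mul(Pow(Add(-13, T), -1), Add(Pow(Add(9, T), -1), Mul(2, T))))
Add(Mul(Add(Function('n')(14), Function('X')(-7)), Add(1866, 2151)), -2116) = Add(Mul(Add(Mul(-45, Pow(14, -1)), Mul(Pow(Add(-117, Pow(-7, 2), Mul(-4, -7)), -1), Add(1, Mul(2, Pow(-7, 2)), Mul(18, -7)))), Add(1866, 2151)), -2116) = Add(Mul(Add(Mul(-45, Rational(1, 14)), Mul(Pow(Add(-117, 49, 28), -1), Add(1, Mul(2, 49), -126))), 4017), -2116) = Add(Mul(Add(Rational(-45, 14), Mul(Pow(-40, -1), Add(1, 98, -126))), 4017), -2116) = Add(Mul(Add(Rational(-45, 14), Mul(Rational(-1, 40), -27)), 4017), -2116) = Add(Mul(Add(Rational(-45, 14), Rational(27, 40)), 4017), -2116) = Add(Mul(Rational(-711, 280), 4017), -2116) = Add(Rational(-2856087, 280), -2116) = Rational(-3448567, 280)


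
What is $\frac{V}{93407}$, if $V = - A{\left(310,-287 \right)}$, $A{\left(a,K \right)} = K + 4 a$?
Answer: $- \frac{953}{93407} \approx -0.010203$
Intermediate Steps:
$V = -953$ ($V = - (-287 + 4 \cdot 310) = - (-287 + 1240) = \left(-1\right) 953 = -953$)
$\frac{V}{93407} = - \frac{953}{93407}$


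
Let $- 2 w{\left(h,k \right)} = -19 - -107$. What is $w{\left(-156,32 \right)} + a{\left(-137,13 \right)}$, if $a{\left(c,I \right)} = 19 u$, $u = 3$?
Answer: $13$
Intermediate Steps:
$w{\left(h,k \right)} = -44$ ($w{\left(h,k \right)} = - \frac{-19 - -107}{2} = - \frac{-19 + 107}{2} = \left(- \frac{1}{2}\right) 88 = -44$)
$a{\left(c,I \right)} = 57$ ($a{\left(c,I \right)} = 19 \cdot 3 = 57$)
$w{\left(-156,32 \right)} + a{\left(-137,13 \right)} = -44 + 57 = 13$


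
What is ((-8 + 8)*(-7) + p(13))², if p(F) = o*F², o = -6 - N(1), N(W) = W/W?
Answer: 1399489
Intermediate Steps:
N(W) = 1
o = -7 (o = -6 - 1*1 = -6 - 1 = -7)
p(F) = -7*F²
((-8 + 8)*(-7) + p(13))² = ((-8 + 8)*(-7) - 7*13²)² = (0*(-7) - 7*169)² = (0 - 1183)² = (-1183)² = 1399489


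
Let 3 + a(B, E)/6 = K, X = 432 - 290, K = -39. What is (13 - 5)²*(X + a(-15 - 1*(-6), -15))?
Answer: -7040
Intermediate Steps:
X = 142
a(B, E) = -252 (a(B, E) = -18 + 6*(-39) = -18 - 234 = -252)
(13 - 5)²*(X + a(-15 - 1*(-6), -15)) = (13 - 5)²*(142 - 252) = 8²*(-110) = 64*(-110) = -7040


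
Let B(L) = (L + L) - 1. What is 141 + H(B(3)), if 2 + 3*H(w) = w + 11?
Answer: 437/3 ≈ 145.67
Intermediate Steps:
B(L) = -1 + 2*L (B(L) = 2*L - 1 = -1 + 2*L)
H(w) = 3 + w/3 (H(w) = -⅔ + (w + 11)/3 = -⅔ + (11 + w)/3 = -⅔ + (11/3 + w/3) = 3 + w/3)
141 + H(B(3)) = 141 + (3 + (-1 + 2*3)/3) = 141 + (3 + (-1 + 6)/3) = 141 + (3 + (⅓)*5) = 141 + (3 + 5/3) = 141 + 14/3 = 437/3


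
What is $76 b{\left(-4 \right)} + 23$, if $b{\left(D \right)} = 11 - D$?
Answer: $1163$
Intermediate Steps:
$76 b{\left(-4 \right)} + 23 = 76 \left(11 - -4\right) + 23 = 76 \left(11 + 4\right) + 23 = 76 \cdot 15 + 23 = 1140 + 23 = 1163$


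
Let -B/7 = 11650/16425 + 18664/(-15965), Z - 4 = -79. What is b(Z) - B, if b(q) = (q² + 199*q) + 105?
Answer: -96480158881/10489005 ≈ -9198.2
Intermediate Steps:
Z = -75 (Z = 4 - 79 = -75)
b(q) = 105 + q² + 199*q
B = 33757906/10489005 (B = -7*(11650/16425 + 18664/(-15965)) = -7*(11650*(1/16425) + 18664*(-1/15965)) = -7*(466/657 - 18664/15965) = -7*(-4822558/10489005) = 33757906/10489005 ≈ 3.2184)
b(Z) - B = (105 + (-75)² + 199*(-75)) - 1*33757906/10489005 = (105 + 5625 - 14925) - 33757906/10489005 = -9195 - 33757906/10489005 = -96480158881/10489005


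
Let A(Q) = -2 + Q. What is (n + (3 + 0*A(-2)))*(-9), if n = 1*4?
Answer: -63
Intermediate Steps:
n = 4
(n + (3 + 0*A(-2)))*(-9) = (4 + (3 + 0*(-2 - 2)))*(-9) = (4 + (3 + 0*(-4)))*(-9) = (4 + (3 + 0))*(-9) = (4 + 3)*(-9) = 7*(-9) = -63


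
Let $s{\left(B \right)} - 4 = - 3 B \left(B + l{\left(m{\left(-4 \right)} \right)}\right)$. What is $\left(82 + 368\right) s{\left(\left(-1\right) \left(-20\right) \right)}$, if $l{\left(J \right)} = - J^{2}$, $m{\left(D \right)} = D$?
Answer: $-106200$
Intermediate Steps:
$s{\left(B \right)} = 4 - 3 B \left(-16 + B\right)$ ($s{\left(B \right)} = 4 + - 3 B \left(B - \left(-4\right)^{2}\right) = 4 + - 3 B \left(B - 16\right) = 4 + - 3 B \left(-16 + B\right) = 4 - 3 B \left(-16 + B\right)$)
$\left(82 + 368\right) s{\left(\left(-1\right) \left(-20\right) \right)} = \left(82 + 368\right) \left(4 - 3 \left(\left(-1\right) \left(-20\right)\right)^{2} + 48 \left(\left(-1\right) \left(-20\right)\right)\right) = 450 \left(4 - 3 \cdot 20^{2} + 48 \cdot 20\right) = 450 \left(4 - 1200 + 960\right) = 450 \left(-236\right) = -106200$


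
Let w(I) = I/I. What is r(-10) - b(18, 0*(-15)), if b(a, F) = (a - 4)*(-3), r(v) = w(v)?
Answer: 43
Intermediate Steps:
w(I) = 1
r(v) = 1
b(a, F) = 12 - 3*a (b(a, F) = (-4 + a)*(-3) = 12 - 3*a)
r(-10) - b(18, 0*(-15)) = 1 - (12 - 3*18) = 1 - (12 - 54) = 1 - 1*(-42) = 1 + 42 = 43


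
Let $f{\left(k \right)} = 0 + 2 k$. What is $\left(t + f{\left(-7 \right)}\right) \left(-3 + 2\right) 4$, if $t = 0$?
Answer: $56$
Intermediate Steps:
$f{\left(k \right)} = 2 k$
$\left(t + f{\left(-7 \right)}\right) \left(-3 + 2\right) 4 = \left(0 + 2 \left(-7\right)\right) \left(-3 + 2\right) 4 = \left(0 - 14\right) \left(\left(-1\right) 4\right) = \left(-14\right) \left(-4\right) = 56$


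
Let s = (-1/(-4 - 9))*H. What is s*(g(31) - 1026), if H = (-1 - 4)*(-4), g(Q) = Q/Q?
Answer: -20500/13 ≈ -1576.9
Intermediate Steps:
g(Q) = 1
H = 20 (H = -5*(-4) = 20)
s = 20/13 (s = -1/(-4 - 9)*20 = -1/(-13)*20 = -1*(-1/13)*20 = (1/13)*20 = 20/13 ≈ 1.5385)
s*(g(31) - 1026) = 20*(1 - 1026)/13 = (20/13)*(-1025) = -20500/13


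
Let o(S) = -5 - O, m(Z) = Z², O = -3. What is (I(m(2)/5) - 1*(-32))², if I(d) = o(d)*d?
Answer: 23104/25 ≈ 924.16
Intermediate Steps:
o(S) = -2 (o(S) = -5 - 1*(-3) = -5 + 3 = -2)
I(d) = -2*d
(I(m(2)/5) - 1*(-32))² = (-2*2²/5 - 1*(-32))² = (-8/5 + 32)² = (152/5)² = 23104/25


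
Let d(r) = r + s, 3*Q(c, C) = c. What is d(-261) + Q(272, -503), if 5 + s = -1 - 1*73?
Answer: -748/3 ≈ -249.33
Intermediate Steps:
s = -79 (s = -5 + (-1 - 1*73) = -5 + (-1 - 73) = -5 - 74 = -79)
Q(c, C) = c/3
d(r) = -79 + r (d(r) = r - 79 = -79 + r)
d(-261) + Q(272, -503) = (-79 - 261) + (⅓)*272 = -340 + 272/3 = -748/3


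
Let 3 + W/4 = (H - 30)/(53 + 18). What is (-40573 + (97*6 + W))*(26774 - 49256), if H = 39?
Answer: 63852859314/71 ≈ 8.9934e+8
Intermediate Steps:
W = -816/71 (W = -12 + 4*((39 - 30)/(53 + 18)) = -12 + 4*(9/71) = -12 + 36/71 = -816/71 ≈ -11.493)
(-40573 + (97*6 + W))*(26774 - 49256) = (-40573 + (97*6 - 816/71))*(26774 - 49256) = (-40573 + (582 - 816/71))*(-22482) = (-40573 + 40506/71)*(-22482) = -2840177/71*(-22482) = 63852859314/71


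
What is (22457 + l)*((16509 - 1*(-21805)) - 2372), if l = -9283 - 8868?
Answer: 154766252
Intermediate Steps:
l = -18151
(22457 + l)*((16509 - 1*(-21805)) - 2372) = (22457 - 18151)*((16509 - 1*(-21805)) - 2372) = 4306*((16509 + 21805) - 2372) = 4306*(38314 - 2372) = 4306*35942 = 154766252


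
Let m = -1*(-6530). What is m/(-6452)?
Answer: -3265/3226 ≈ -1.0121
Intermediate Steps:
m = 6530
m/(-6452) = 6530/(-6452) = 6530*(-1/6452) = -3265/3226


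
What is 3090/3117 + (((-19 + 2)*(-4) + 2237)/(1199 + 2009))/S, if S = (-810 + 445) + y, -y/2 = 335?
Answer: 683498701/689954184 ≈ 0.99064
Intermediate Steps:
y = -670 (y = -2*335 = -670)
S = -1035 (S = (-810 + 445) - 670 = -365 - 670 = -1035)
3090/3117 + (((-19 + 2)*(-4) + 2237)/(1199 + 2009))/S = 3090/3117 + (((-19 + 2)*(-4) + 2237)/(1199 + 2009))/(-1035) = 3090*(1/3117) + ((-17*(-4) + 2237)/3208)*(-1/1035) = 1030/1039 + ((68 + 2237)*(1/3208))*(-1/1035) = 1030/1039 + (2305*(1/3208))*(-1/1035) = 1030/1039 + (2305/3208)*(-1/1035) = 1030/1039 - 461/664056 = 683498701/689954184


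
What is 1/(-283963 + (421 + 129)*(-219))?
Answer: -1/404413 ≈ -2.4727e-6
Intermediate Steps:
1/(-283963 + (421 + 129)*(-219)) = 1/(-283963 + 550*(-219)) = 1/(-283963 - 120450) = 1/(-404413) = -1/404413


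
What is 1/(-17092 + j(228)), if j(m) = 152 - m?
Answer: -1/17168 ≈ -5.8248e-5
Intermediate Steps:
1/(-17092 + j(228)) = 1/(-17092 + (152 - 1*228)) = 1/(-17092 + (152 - 228)) = 1/(-17092 - 76) = 1/(-17168) = -1/17168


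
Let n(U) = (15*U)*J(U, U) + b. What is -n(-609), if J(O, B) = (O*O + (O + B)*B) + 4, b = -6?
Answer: 10164030351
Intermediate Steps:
J(O, B) = 4 + O² + B*(B + O) (J(O, B) = (O² + (B + O)*B) + 4 = (O² + B*(B + O)) + 4 = 4 + O² + B*(B + O))
n(U) = -6 + 15*U*(4 + 3*U²) (n(U) = (15*U)*(4 + U² + U² + U*U) - 6 = (15*U)*(4 + U² + U² + U²) - 6 = (15*U)*(4 + 3*U²) - 6 = 15*U*(4 + 3*U²) - 6 = -6 + 15*U*(4 + 3*U²))
-n(-609) = -(-6 + 45*(-609)³ + 60*(-609)) = -(-6 + 45*(-225866529) - 36540) = -(-6 - 10163993805 - 36540) = -1*(-10164030351) = 10164030351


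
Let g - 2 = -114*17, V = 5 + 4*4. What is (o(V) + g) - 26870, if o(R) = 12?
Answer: -28794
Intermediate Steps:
V = 21 (V = 5 + 16 = 21)
g = -1936 (g = 2 - 114*17 = 2 - 1938 = -1936)
(o(V) + g) - 26870 = (12 - 1936) - 26870 = -1924 - 26870 = -28794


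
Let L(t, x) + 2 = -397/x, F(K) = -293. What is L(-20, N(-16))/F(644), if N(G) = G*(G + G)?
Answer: 1421/150016 ≈ 0.0094723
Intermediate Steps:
N(G) = 2*G**2 (N(G) = G*(2*G) = 2*G**2)
L(t, x) = -2 - 397/x
L(-20, N(-16))/F(644) = (-2 - 397/(2*(-16)**2))/(-293) = (-2 - 397/(2*256))*(-1/293) = (-2 - 397/512)*(-1/293) = -1421/512*(-1/293) = 1421/150016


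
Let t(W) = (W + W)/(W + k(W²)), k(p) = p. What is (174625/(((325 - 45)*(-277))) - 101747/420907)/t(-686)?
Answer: 11150756360715/13058218768 ≈ 853.93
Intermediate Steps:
t(W) = 2*W/(W + W²) (t(W) = (W + W)/(W + W²) = (2*W)/(W + W²) = 2*W/(W + W²))
(174625/(((325 - 45)*(-277))) - 101747/420907)/t(-686) = (174625/(((325 - 45)*(-277))) - 101747/420907)/((2/(1 - 686))) = (174625/((280*(-277))) - 101747*1/420907)/((2/(-685))) = (174625/(-77560) - 101747/420907)/((2*(-1/685))) = (174625*(-1/77560) - 101747/420907)/(-2/685) = (-34925/15512 - 101747/420907)*(-685/2) = -16278476439/6529109384*(-685/2) = 11150756360715/13058218768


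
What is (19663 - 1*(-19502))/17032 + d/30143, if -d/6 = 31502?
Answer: -2038701789/513395576 ≈ -3.9710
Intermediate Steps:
d = -189012 (d = -6*31502 = -189012)
(19663 - 1*(-19502))/17032 + d/30143 = (19663 - 1*(-19502))/17032 - 189012/30143 = (19663 + 19502)*(1/17032) - 189012*1/30143 = 39165*(1/17032) - 189012/30143 = 39165/17032 - 189012/30143 = -2038701789/513395576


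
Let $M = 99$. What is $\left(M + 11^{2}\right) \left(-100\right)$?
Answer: $-22000$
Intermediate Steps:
$\left(M + 11^{2}\right) \left(-100\right) = \left(99 + 11^{2}\right) \left(-100\right) = \left(99 + 121\right) \left(-100\right) = 220 \left(-100\right) = -22000$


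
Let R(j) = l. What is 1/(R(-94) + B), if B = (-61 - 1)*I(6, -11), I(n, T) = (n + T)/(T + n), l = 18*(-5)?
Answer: -1/152 ≈ -0.0065789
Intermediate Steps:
l = -90
I(n, T) = 1 (I(n, T) = (T + n)/(T + n) = 1)
R(j) = -90
B = -62 (B = (-61 - 1)*1 = -62*1 = -62)
1/(R(-94) + B) = 1/(-90 - 62) = 1/(-152) = -1/152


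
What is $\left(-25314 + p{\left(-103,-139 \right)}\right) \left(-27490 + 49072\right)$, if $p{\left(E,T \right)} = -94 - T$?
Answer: $-545355558$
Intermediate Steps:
$\left(-25314 + p{\left(-103,-139 \right)}\right) \left(-27490 + 49072\right) = \left(-25314 - -45\right) \left(-27490 + 49072\right) = \left(-25314 + \left(-94 + 139\right)\right) 21582 = \left(-25314 + 45\right) 21582 = \left(-25269\right) 21582 = -545355558$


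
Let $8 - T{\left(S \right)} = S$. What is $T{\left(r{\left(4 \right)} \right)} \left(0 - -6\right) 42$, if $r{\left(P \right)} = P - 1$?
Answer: $1260$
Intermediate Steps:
$r{\left(P \right)} = -1 + P$
$T{\left(S \right)} = 8 - S$
$T{\left(r{\left(4 \right)} \right)} \left(0 - -6\right) 42 = \left(8 - \left(-1 + 4\right)\right) \left(0 - -6\right) 42 = \left(8 - 3\right) \left(0 + 6\right) 42 = \left(8 - 3\right) 6 \cdot 42 = 5 \cdot 6 \cdot 42 = 30 \cdot 42 = 1260$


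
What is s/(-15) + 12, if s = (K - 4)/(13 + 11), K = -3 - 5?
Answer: 361/30 ≈ 12.033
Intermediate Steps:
K = -8
s = -½ (s = (-8 - 4)/(13 + 11) = -12/24 = -12*1/24 = -½ ≈ -0.50000)
s/(-15) + 12 = -½/(-15) + 12 = -½*(-1/15) + 12 = 1/30 + 12 = 361/30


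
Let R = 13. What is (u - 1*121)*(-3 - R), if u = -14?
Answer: 2160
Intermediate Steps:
(u - 1*121)*(-3 - R) = (-14 - 1*121)*(-3 - 1*13) = (-14 - 121)*(-3 - 13) = -135*(-16) = 2160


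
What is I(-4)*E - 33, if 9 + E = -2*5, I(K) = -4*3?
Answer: 195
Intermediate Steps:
I(K) = -12
E = -19 (E = -9 - 2*5 = -9 - 10 = -19)
I(-4)*E - 33 = -12*(-19) - 33 = 228 - 33 = 195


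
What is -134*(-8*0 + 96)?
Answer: -12864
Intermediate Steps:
-134*(-8*0 + 96) = -134*(0 + 96) = -134*96 = -12864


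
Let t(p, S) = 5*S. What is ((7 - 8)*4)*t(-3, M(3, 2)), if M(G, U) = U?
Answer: -40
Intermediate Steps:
((7 - 8)*4)*t(-3, M(3, 2)) = ((7 - 8)*4)*(5*2) = -1*4*10 = -4*10 = -40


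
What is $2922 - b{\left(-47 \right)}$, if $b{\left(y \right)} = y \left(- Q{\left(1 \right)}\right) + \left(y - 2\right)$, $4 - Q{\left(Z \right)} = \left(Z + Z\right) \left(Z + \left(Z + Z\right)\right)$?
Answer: $3065$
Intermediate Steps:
$Q{\left(Z \right)} = 4 - 6 Z^{2}$ ($Q{\left(Z \right)} = 4 - \left(Z + Z\right) \left(Z + \left(Z + Z\right)\right) = 4 - 2 Z \left(Z + 2 Z\right) = 4 - 2 Z 3 Z = 4 - 6 Z^{2}$)
$b{\left(y \right)} = -2 + 3 y$ ($b{\left(y \right)} = y \left(- (4 - 6 \cdot 1^{2})\right) + \left(y - 2\right) = y \left(- (4 - 6)\right) + \left(-2 + y\right) = y \left(\left(-1\right) \left(-2\right)\right) + \left(-2 + y\right) = y 2 + \left(-2 + y\right) = 2 y + \left(-2 + y\right) = -2 + 3 y$)
$2922 - b{\left(-47 \right)} = 2922 - \left(-2 + 3 \left(-47\right)\right) = 2922 - \left(-2 - 141\right) = 2922 - -143 = 2922 + 143 = 3065$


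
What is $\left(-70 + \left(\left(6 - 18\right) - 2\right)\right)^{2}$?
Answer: $7056$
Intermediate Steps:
$\left(-70 + \left(\left(6 - 18\right) - 2\right)\right)^{2} = \left(-70 - 14\right)^{2} = \left(-84\right)^{2} = 7056$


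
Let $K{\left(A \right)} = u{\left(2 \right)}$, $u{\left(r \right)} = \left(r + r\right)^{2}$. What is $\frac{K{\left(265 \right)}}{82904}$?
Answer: $\frac{2}{10363} \approx 0.00019299$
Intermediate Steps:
$u{\left(r \right)} = 4 r^{2}$ ($u{\left(r \right)} = \left(2 r\right)^{2} = 4 r^{2}$)
$K{\left(A \right)} = 16$ ($K{\left(A \right)} = 4 \cdot 2^{2} = 4 \cdot 4 = 16$)
$\frac{K{\left(265 \right)}}{82904} = \frac{16}{82904} = 16 \cdot \frac{1}{82904} = \frac{2}{10363}$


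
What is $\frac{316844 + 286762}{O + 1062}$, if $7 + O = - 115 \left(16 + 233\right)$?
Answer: $- \frac{301803}{13790} \approx -21.886$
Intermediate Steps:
$O = -28642$ ($O = -7 - 115 \left(16 + 233\right) = -7 - 28635 = -28642$)
$\frac{316844 + 286762}{O + 1062} = \frac{316844 + 286762}{-28642 + 1062} = \frac{603606}{-27580} = 603606 \left(- \frac{1}{27580}\right) = - \frac{301803}{13790}$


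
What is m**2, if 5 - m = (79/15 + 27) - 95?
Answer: 1032256/225 ≈ 4587.8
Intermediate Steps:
m = 1016/15 (m = 5 - ((79/15 + 27) - 95) = 5 - (484/15 - 95) = 5 - 1*(-941/15) = 5 + 941/15 = 1016/15 ≈ 67.733)
m**2 = (1016/15)**2 = 1032256/225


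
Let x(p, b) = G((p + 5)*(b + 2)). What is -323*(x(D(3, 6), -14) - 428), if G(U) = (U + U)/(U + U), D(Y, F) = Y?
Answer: 137921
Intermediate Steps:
G(U) = 1 (G(U) = (2*U)/((2*U)) = (2*U)*(1/(2*U)) = 1)
x(p, b) = 1
-323*(x(D(3, 6), -14) - 428) = -323*(1 - 428) = -323*(-427) = 137921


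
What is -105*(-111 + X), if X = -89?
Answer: 21000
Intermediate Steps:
-105*(-111 + X) = -105*(-111 - 89) = -105*(-200) = 21000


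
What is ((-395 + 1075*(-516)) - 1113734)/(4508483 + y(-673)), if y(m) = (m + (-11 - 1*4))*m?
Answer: -1668829/4971507 ≈ -0.33568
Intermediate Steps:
y(m) = m*(-15 + m) (y(m) = (m + (-11 - 4))*m = (m - 15)*m = (-15 + m)*m = m*(-15 + m))
((-395 + 1075*(-516)) - 1113734)/(4508483 + y(-673)) = ((-395 + 1075*(-516)) - 1113734)/(4508483 - 673*(-15 - 673)) = ((-395 - 554700) - 1113734)/(4508483 - 673*(-688)) = (-555095 - 1113734)/(4508483 + 463024) = -1668829/4971507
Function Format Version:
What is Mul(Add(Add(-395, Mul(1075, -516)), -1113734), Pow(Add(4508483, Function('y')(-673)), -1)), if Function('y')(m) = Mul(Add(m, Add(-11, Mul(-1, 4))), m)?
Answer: Rational(-1668829, 4971507) ≈ -0.33568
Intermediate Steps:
Function('y')(m) = Mul(m, Add(-15, m)) (Function('y')(m) = Mul(Add(m, Add(-11, -4)), m) = Mul(Add(m, -15), m) = Mul(Add(-15, m), m) = Mul(m, Add(-15, m)))
Mul(Add(Add(-395, Mul(1075, -516)), -1113734), Pow(Add(4508483, Function('y')(-673)), -1)) = Mul(Add(Add(-395, Mul(1075, -516)), -1113734), Pow(Add(4508483, Mul(-673, Add(-15, -673))), -1)) = Mul(Add(Add(-395, -554700), -1113734), Pow(Add(4508483, Mul(-673, -688)), -1)) = Mul(Add(-555095, -1113734), Pow(Add(4508483, 463024), -1)) = Mul(-1668829, Pow(4971507, -1)) = Mul(-1668829, Rational(1, 4971507)) = Rational(-1668829, 4971507)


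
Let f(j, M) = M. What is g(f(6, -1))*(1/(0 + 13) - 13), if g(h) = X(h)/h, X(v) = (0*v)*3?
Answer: 0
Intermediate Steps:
X(v) = 0 (X(v) = 0*3 = 0)
g(h) = 0 (g(h) = 0/h = 0)
g(f(6, -1))*(1/(0 + 13) - 13) = 0*(1/(0 + 13) - 13) = 0*(1/13 - 13) = 0*(-168/13) = 0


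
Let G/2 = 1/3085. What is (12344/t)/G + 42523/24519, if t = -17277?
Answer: -155374097303/141204921 ≈ -1100.3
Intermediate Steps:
G = 2/3085 ≈ 0.00064830
(12344/t)/G + 42523/24519 = (12344/(-17277))/(2/3085) + 42523/24519 = (12344*(-1/17277))*(3085/2) + 42523*(1/24519) = -12344/17277*3085/2 + 42523/24519 = -19040620/17277 + 42523/24519 = -155374097303/141204921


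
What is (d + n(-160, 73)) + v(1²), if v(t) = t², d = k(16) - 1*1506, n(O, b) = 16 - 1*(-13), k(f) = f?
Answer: -1460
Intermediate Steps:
n(O, b) = 29 (n(O, b) = 16 + 13 = 29)
d = -1490 (d = 16 - 1*1506 = 16 - 1506 = -1490)
(d + n(-160, 73)) + v(1²) = (-1490 + 29) + (1²)² = -1461 + 1² = -1461 + 1 = -1460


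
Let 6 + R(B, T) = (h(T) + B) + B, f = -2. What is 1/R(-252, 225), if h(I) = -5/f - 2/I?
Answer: -450/228379 ≈ -0.0019704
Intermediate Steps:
h(I) = 5/2 - 2/I (h(I) = -5/(-2) - 2/I = -5*(-1/2) - 2/I = 5/2 - 2/I)
R(B, T) = -7/2 - 2/T + 2*B (R(B, T) = -6 + (((5/2 - 2/T) + B) + B) = -6 + ((5/2 + B - 2/T) + B) = -6 + (5/2 - 2/T + 2*B) = -7/2 - 2/T + 2*B)
1/R(-252, 225) = 1/(-7/2 - 2/225 + 2*(-252)) = 1/(-7/2 - 2*1/225 - 504) = 1/(-7/2 - 2/225 - 504) = 1/(-228379/450) = -450/228379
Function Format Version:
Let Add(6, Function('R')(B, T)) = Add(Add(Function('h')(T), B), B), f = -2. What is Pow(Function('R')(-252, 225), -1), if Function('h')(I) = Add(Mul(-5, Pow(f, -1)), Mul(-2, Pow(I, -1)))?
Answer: Rational(-450, 228379) ≈ -0.0019704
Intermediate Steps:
Function('h')(I) = Add(Rational(5, 2), Mul(-2, Pow(I, -1))) (Function('h')(I) = Add(Mul(-5, Pow(-2, -1)), Mul(-2, Pow(I, -1))) = Add(Mul(-5, Rational(-1, 2)), Mul(-2, Pow(I, -1))) = Add(Rational(5, 2), Mul(-2, Pow(I, -1))))
Function('R')(B, T) = Add(Rational(-7, 2), Mul(-2, Pow(T, -1)), Mul(2, B)) (Function('R')(B, T) = Add(-6, Add(Add(Add(Rational(5, 2), Mul(-2, Pow(T, -1))), B), B)) = Add(-6, Add(Add(Rational(5, 2), B, Mul(-2, Pow(T, -1))), B)) = Add(-6, Add(Rational(5, 2), Mul(-2, Pow(T, -1)), Mul(2, B))) = Add(Rational(-7, 2), Mul(-2, Pow(T, -1)), Mul(2, B)))
Pow(Function('R')(-252, 225), -1) = Pow(Add(Rational(-7, 2), Mul(-2, Pow(225, -1)), Mul(2, -252)), -1) = Pow(Add(Rational(-7, 2), Mul(-2, Rational(1, 225)), -504), -1) = Pow(Add(Rational(-7, 2), Rational(-2, 225), -504), -1) = Pow(Rational(-228379, 450), -1) = Rational(-450, 228379)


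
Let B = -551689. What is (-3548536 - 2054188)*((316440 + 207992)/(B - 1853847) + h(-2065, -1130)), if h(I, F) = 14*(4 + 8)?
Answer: -70665339728062/75173 ≈ -9.4004e+8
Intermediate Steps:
h(I, F) = 168 (h(I, F) = 14*12 = 168)
(-3548536 - 2054188)*((316440 + 207992)/(B - 1853847) + h(-2065, -1130)) = (-3548536 - 2054188)*((316440 + 207992)/(-551689 - 1853847) + 168) = -5602724*(524432/(-2405536) + 168) = -5602724*(524432*(-1/2405536) + 168) = -5602724*(-32777/150346 + 168) = -5602724*25225351/150346 = -70665339728062/75173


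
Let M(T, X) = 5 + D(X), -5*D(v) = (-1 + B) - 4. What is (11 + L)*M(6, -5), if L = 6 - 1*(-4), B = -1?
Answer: 651/5 ≈ 130.20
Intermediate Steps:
D(v) = 6/5 (D(v) = -((-1 - 1) - 4)/5 = -(-2 - 4)/5 = -1/5*(-6) = 6/5)
M(T, X) = 31/5 (M(T, X) = 5 + 6/5 = 31/5)
L = 10 (L = 6 + 4 = 10)
(11 + L)*M(6, -5) = (11 + 10)*(31/5) = 21*(31/5) = 651/5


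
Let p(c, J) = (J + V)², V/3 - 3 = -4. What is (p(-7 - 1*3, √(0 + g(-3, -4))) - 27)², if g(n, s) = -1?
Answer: 325 + 228*I ≈ 325.0 + 228.0*I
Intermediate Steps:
V = -3 (V = 9 + 3*(-4) = 9 - 12 = -3)
p(c, J) = (-3 + J)² (p(c, J) = (J - 3)² = (-3 + J)²)
(p(-7 - 1*3, √(0 + g(-3, -4))) - 27)² = ((-3 + √(0 - 1))² - 27)² = ((-3 + √(-1))² - 27)² = ((-3 + I)² - 27)² = (-27 + (-3 + I)²)²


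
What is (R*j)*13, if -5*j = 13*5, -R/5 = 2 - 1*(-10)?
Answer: 10140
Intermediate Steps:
R = -60 (R = -5*(2 - 1*(-10)) = -5*(2 + 10) = -5*12 = -60)
j = -13 (j = -13*5/5 = -⅕*65 = -13)
(R*j)*13 = -60*(-13)*13 = 780*13 = 10140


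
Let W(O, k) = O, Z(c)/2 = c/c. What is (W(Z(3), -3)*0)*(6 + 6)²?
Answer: 0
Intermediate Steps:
Z(c) = 2 (Z(c) = 2*(c/c) = 2*1 = 2)
(W(Z(3), -3)*0)*(6 + 6)² = (2*0)*(6 + 6)² = 0*12² = 0*144 = 0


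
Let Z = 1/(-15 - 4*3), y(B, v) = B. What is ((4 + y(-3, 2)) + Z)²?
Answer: 676/729 ≈ 0.92730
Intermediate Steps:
Z = -1/27 (Z = 1/(-15 - 12) = 1/(-27) = -1/27 ≈ -0.037037)
((4 + y(-3, 2)) + Z)² = ((4 - 3) - 1/27)² = (1 - 1/27)² = (26/27)² = 676/729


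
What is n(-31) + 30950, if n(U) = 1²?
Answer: 30951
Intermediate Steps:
n(U) = 1
n(-31) + 30950 = 1 + 30950 = 30951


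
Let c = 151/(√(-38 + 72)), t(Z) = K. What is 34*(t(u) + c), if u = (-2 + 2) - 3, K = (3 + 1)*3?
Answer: 408 + 151*√34 ≈ 1288.5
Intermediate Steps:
K = 12 (K = 4*3 = 12)
u = -3 (u = 0 - 3 = -3)
t(Z) = 12
c = 151*√34/34 (c = 151/(√34) = 151*(√34/34) = 151*√34/34 ≈ 25.896)
34*(t(u) + c) = 34*(12 + 151*√34/34) = 408 + 151*√34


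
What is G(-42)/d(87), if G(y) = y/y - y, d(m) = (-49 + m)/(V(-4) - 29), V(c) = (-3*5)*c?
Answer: 1333/38 ≈ 35.079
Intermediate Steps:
V(c) = -15*c
d(m) = -49/31 + m/31 (d(m) = (-49 + m)/(-15*(-4) - 29) = (-49 + m)/(60 - 29) = (-49 + m)/31 = (-49 + m)*(1/31) = -49/31 + m/31)
G(y) = 1 - y
G(-42)/d(87) = (1 - 1*(-42))/(-49/31 + (1/31)*87) = (1 + 42)/(-49/31 + 87/31) = 43/(38/31) = 43*(31/38) = 1333/38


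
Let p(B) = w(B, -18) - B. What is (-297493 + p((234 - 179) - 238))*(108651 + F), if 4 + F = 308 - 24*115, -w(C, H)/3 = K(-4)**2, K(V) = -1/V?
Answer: -505165685785/16 ≈ -3.1573e+10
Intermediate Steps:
w(C, H) = -3/16 (w(C, H) = -3*(-1/(-4))**2 = -3*(-1*(-1/4))**2 = -3*(1/4)**2 = -3*1/16 = -3/16)
F = -2456 (F = -4 + (308 - 24*115) = -4 + (308 - 2760) = -4 - 2452 = -2456)
p(B) = -3/16 - B
(-297493 + p((234 - 179) - 238))*(108651 + F) = (-297493 + (-3/16 - ((234 - 179) - 238)))*(108651 - 2456) = (-297493 + (-3/16 - (55 - 238)))*106195 = (-297493 + (-3/16 - 1*(-183)))*106195 = (-297493 + (-3/16 + 183))*106195 = (-297493 + 2925/16)*106195 = -4756963/16*106195 = -505165685785/16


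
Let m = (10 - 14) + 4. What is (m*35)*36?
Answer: 0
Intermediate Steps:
m = 0 (m = -4 + 4 = 0)
(m*35)*36 = (0*35)*36 = 0*36 = 0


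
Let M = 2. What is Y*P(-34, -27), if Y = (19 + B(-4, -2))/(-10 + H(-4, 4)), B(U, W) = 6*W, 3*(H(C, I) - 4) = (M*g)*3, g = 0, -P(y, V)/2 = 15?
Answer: 35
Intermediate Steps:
P(y, V) = -30 (P(y, V) = -2*15 = -30)
H(C, I) = 4 (H(C, I) = 4 + ((2*0)*3)/3 = 4 + (0*3)/3 = 4 + (⅓)*0 = 4 + 0 = 4)
Y = -7/6 (Y = (19 + 6*(-2))/(-10 + 4) = (19 - 12)/(-6) = 7*(-⅙) = -7/6 ≈ -1.1667)
Y*P(-34, -27) = -7/6*(-30) = 35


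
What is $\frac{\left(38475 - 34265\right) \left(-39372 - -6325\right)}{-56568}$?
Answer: $\frac{69563935}{28284} \approx 2459.5$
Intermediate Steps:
$\frac{\left(38475 - 34265\right) \left(-39372 - -6325\right)}{-56568} = 4210 \left(-39372 + 6325\right) \left(- \frac{1}{56568}\right) = 4210 \left(-33047\right) \left(- \frac{1}{56568}\right) = \left(-139127870\right) \left(- \frac{1}{56568}\right) = \frac{69563935}{28284}$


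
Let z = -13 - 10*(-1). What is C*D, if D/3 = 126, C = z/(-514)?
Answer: 567/257 ≈ 2.2062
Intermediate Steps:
z = -3 (z = -13 + 10 = -3)
C = 3/514 (C = -3/(-514) = -3*(-1/514) = 3/514 ≈ 0.0058366)
D = 378 (D = 3*126 = 378)
C*D = (3/514)*378 = 567/257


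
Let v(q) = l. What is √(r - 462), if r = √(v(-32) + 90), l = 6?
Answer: √(-462 + 4*√6) ≈ 21.265*I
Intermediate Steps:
v(q) = 6
r = 4*√6 (r = √(6 + 90) = √96 = 4*√6 ≈ 9.7980)
√(r - 462) = √(4*√6 - 462) = √(-462 + 4*√6)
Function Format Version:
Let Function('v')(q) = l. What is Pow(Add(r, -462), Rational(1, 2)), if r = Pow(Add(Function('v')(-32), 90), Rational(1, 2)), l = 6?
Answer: Pow(Add(-462, Mul(4, Pow(6, Rational(1, 2)))), Rational(1, 2)) ≈ Mul(21.265, I)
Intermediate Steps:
Function('v')(q) = 6
r = Mul(4, Pow(6, Rational(1, 2))) (r = Pow(Add(6, 90), Rational(1, 2)) = Pow(96, Rational(1, 2)) = Mul(4, Pow(6, Rational(1, 2))) ≈ 9.7980)
Pow(Add(r, -462), Rational(1, 2)) = Pow(Add(Mul(4, Pow(6, Rational(1, 2))), -462), Rational(1, 2)) = Pow(Add(-462, Mul(4, Pow(6, Rational(1, 2)))), Rational(1, 2))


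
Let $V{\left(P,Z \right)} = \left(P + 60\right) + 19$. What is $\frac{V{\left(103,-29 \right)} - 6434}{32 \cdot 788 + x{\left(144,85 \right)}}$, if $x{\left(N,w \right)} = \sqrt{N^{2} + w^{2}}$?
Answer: $- \frac{52550144}{211939565} + \frac{2084 \sqrt{27961}}{211939565} \approx -0.2463$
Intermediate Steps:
$V{\left(P,Z \right)} = 79 + P$ ($V{\left(P,Z \right)} = \left(60 + P\right) + 19 = 79 + P$)
$\frac{V{\left(103,-29 \right)} - 6434}{32 \cdot 788 + x{\left(144,85 \right)}} = \frac{\left(79 + 103\right) - 6434}{32 \cdot 788 + \sqrt{144^{2} + 85^{2}}} = \frac{182 - 6434}{25216 + \sqrt{20736 + 7225}} = - \frac{6252}{25216 + \sqrt{27961}}$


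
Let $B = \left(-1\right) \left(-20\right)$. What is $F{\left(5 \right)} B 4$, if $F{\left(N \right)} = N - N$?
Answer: $0$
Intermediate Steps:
$F{\left(N \right)} = 0$
$B = 20$
$F{\left(5 \right)} B 4 = 0 \cdot 20 \cdot 4 = 0 \cdot 4 = 0$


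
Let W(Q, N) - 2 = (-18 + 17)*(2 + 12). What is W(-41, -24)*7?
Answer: -84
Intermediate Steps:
W(Q, N) = -12 (W(Q, N) = 2 + (-18 + 17)*(2 + 12) = 2 - 1*14 = 2 - 14 = -12)
W(-41, -24)*7 = -12*7 = -84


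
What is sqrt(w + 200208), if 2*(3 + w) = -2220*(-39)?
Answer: 3*sqrt(27055) ≈ 493.45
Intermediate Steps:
w = 43287 (w = -3 + (-2220*(-39))/2 = -3 + (1/2)*86580 = -3 + 43290 = 43287)
sqrt(w + 200208) = sqrt(43287 + 200208) = sqrt(243495) = 3*sqrt(27055)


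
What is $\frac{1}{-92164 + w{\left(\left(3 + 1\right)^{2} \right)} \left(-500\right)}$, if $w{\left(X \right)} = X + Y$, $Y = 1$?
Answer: $- \frac{1}{100664} \approx -9.934 \cdot 10^{-6}$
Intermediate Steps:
$w{\left(X \right)} = 1 + X$ ($w{\left(X \right)} = X + 1 = 1 + X$)
$\frac{1}{-92164 + w{\left(\left(3 + 1\right)^{2} \right)} \left(-500\right)} = \frac{1}{-92164 + \left(1 + \left(3 + 1\right)^{2}\right) \left(-500\right)} = \frac{1}{-92164 + \left(1 + 4^{2}\right) \left(-500\right)} = \frac{1}{-92164 + \left(1 + 16\right) \left(-500\right)} = \frac{1}{-92164 + 17 \left(-500\right)} = \frac{1}{-92164 - 8500} = \frac{1}{-100664} = - \frac{1}{100664}$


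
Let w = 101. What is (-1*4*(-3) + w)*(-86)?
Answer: -9718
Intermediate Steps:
(-1*4*(-3) + w)*(-86) = (-1*4*(-3) + 101)*(-86) = (-4*(-3) + 101)*(-86) = (12 + 101)*(-86) = 113*(-86) = -9718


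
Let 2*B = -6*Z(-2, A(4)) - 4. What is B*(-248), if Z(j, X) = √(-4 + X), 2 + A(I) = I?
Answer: 496 + 744*I*√2 ≈ 496.0 + 1052.2*I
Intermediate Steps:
A(I) = -2 + I
B = -2 - 3*I*√2 (B = (-6*√(-4 + (-2 + 4)) - 4)/2 = (-6*√(-4 + 2) - 4)/2 = (-6*I*√2 - 4)/2 = (-4 - 6*I*√2)/2 = -2 - 3*I*√2 ≈ -2.0 - 4.2426*I)
B*(-248) = (-2 - 3*I*√2)*(-248) = 496 + 744*I*√2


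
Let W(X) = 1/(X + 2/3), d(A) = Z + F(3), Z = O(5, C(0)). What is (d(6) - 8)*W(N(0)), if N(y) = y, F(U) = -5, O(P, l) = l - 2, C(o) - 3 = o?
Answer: -18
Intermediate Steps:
C(o) = 3 + o
O(P, l) = -2 + l
Z = 1 (Z = -2 + (3 + 0) = -2 + 3 = 1)
d(A) = -4 (d(A) = 1 - 5 = -4)
W(X) = 1/(⅔ + X) (W(X) = 1/(X + 2*(⅓)) = 1/(X + ⅔) = 1/(⅔ + X))
(d(6) - 8)*W(N(0)) = (-4 - 8)*(3/(2 + 3*0)) = -36/(2 + 0) = -36/2 = -12*3/2 = -18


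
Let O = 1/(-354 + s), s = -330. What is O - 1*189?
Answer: -129277/684 ≈ -189.00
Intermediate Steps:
O = -1/684 (O = 1/(-354 - 330) = 1/(-684) = -1/684 ≈ -0.0014620)
O - 1*189 = -1/684 - 1*189 = -1/684 - 189 = -129277/684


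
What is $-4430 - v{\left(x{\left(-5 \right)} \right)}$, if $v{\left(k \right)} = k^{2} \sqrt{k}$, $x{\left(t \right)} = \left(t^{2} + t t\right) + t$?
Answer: $-4430 - 6075 \sqrt{5} \approx -18014.0$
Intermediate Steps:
$x{\left(t \right)} = t + 2 t^{2}$ ($x{\left(t \right)} = \left(t^{2} + t^{2}\right) + t = 2 t^{2} + t = t + 2 t^{2}$)
$v{\left(k \right)} = k^{\frac{5}{2}}$
$-4430 - v{\left(x{\left(-5 \right)} \right)} = -4430 - \left(- 5 \left(1 + 2 \left(-5\right)\right)\right)^{\frac{5}{2}} = -4430 - \left(- 5 \left(1 - 10\right)\right)^{\frac{5}{2}} = -4430 - \left(\left(-5\right) \left(-9\right)\right)^{\frac{5}{2}} = -4430 - 45^{\frac{5}{2}} = -4430 - 6075 \sqrt{5}$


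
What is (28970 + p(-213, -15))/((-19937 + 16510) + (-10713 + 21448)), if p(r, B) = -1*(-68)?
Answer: 14519/3654 ≈ 3.9735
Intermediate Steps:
p(r, B) = 68
(28970 + p(-213, -15))/((-19937 + 16510) + (-10713 + 21448)) = (28970 + 68)/((-19937 + 16510) + (-10713 + 21448)) = 29038/(-3427 + 10735) = 29038/7308 = 29038*(1/7308) = 14519/3654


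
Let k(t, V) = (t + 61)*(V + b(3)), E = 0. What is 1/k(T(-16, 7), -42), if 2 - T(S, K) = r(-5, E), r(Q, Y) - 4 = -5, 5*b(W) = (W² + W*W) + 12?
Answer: -1/2304 ≈ -0.00043403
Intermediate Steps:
b(W) = 12/5 + 2*W²/5 (b(W) = ((W² + W*W) + 12)/5 = ((W² + W²) + 12)/5 = (2*W² + 12)/5 = (12 + 2*W²)/5 = 12/5 + 2*W²/5)
r(Q, Y) = -1 (r(Q, Y) = 4 - 5 = -1)
T(S, K) = 3 (T(S, K) = 2 - 1*(-1) = 2 + 1 = 3)
k(t, V) = (6 + V)*(61 + t) (k(t, V) = (t + 61)*(V + (12/5 + (⅖)*3²)) = (61 + t)*(V + (12/5 + (⅖)*9)) = (61 + t)*(V + (12/5 + 18/5)) = (61 + t)*(V + 6) = (61 + t)*(6 + V) = (6 + V)*(61 + t))
1/k(T(-16, 7), -42) = 1/(366 + 6*3 + 61*(-42) - 42*3) = 1/(366 + 18 - 2562 - 126) = 1/(-2304) = -1/2304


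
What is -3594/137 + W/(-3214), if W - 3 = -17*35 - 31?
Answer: -11465765/440318 ≈ -26.040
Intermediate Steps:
W = -623 (W = 3 + (-17*35 - 31) = 3 + (-595 - 31) = 3 - 626 = -623)
-3594/137 + W/(-3214) = -3594/137 - 623/(-3214) = -3594*1/137 - 623*(-1/3214) = -3594/137 + 623/3214 = -11465765/440318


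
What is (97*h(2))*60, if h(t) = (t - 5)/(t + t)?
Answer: -4365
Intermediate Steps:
h(t) = (-5 + t)/(2*t) (h(t) = (-5 + t)/((2*t)) = (-5 + t)*(1/(2*t)) = (-5 + t)/(2*t))
(97*h(2))*60 = (97*((½)*(-5 + 2)/2))*60 = (97*((½)*(½)*(-3)))*60 = (97*(-¾))*60 = -291/4*60 = -4365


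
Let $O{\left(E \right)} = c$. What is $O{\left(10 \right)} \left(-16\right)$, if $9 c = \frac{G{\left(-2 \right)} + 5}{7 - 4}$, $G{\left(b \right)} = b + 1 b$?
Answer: $- \frac{16}{27} \approx -0.59259$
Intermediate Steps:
$G{\left(b \right)} = 2 b$ ($G{\left(b \right)} = b + b = 2 b$)
$c = \frac{1}{27}$ ($c = \frac{\left(2 \left(-2\right) + 5\right) \frac{1}{7 - 4}}{9} = \frac{\left(-4 + 5\right) \frac{1}{3}}{9} = \frac{1 \cdot \frac{1}{3}}{9} = \frac{1}{9} \cdot \frac{1}{3} = \frac{1}{27} \approx 0.037037$)
$O{\left(E \right)} = \frac{1}{27}$
$O{\left(10 \right)} \left(-16\right) = \frac{1}{27} \left(-16\right) = - \frac{16}{27}$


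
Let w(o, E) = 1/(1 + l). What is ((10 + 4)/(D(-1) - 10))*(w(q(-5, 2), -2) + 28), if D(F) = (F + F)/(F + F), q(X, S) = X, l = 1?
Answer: -133/3 ≈ -44.333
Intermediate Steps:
D(F) = 1 (D(F) = (2*F)/((2*F)) = (2*F)*(1/(2*F)) = 1)
w(o, E) = ½ (w(o, E) = 1/(1 + 1) = 1/2 = ½)
((10 + 4)/(D(-1) - 10))*(w(q(-5, 2), -2) + 28) = ((10 + 4)/(1 - 10))*(½ + 28) = (14/(-9))*(57/2) = (14*(-⅑))*(57/2) = -14/9*57/2 = -133/3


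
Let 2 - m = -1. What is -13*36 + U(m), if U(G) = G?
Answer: -465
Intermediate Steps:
m = 3 (m = 2 - 1*(-1) = 2 + 1 = 3)
-13*36 + U(m) = -13*36 + 3 = -468 + 3 = -465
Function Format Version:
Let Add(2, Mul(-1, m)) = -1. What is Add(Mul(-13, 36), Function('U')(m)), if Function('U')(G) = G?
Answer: -465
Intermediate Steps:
m = 3 (m = Add(2, Mul(-1, -1)) = Add(2, 1) = 3)
Add(Mul(-13, 36), Function('U')(m)) = Add(Mul(-13, 36), 3) = Add(-468, 3) = -465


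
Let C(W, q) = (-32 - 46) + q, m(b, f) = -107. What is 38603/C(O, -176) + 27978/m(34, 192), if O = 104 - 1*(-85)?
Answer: -11236933/27178 ≈ -413.46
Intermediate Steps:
O = 189 (O = 104 + 85 = 189)
C(W, q) = -78 + q
38603/C(O, -176) + 27978/m(34, 192) = 38603/(-78 - 176) + 27978/(-107) = 38603/(-254) + 27978*(-1/107) = 38603*(-1/254) - 27978/107 = -38603/254 - 27978/107 = -11236933/27178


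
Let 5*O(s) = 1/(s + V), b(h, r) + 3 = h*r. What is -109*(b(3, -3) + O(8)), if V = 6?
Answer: 91451/70 ≈ 1306.4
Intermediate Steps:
b(h, r) = -3 + h*r
O(s) = 1/(5*(6 + s)) (O(s) = 1/(5*(s + 6)) = 1/(5*(6 + s)))
-109*(b(3, -3) + O(8)) = -109*((-3 + 3*(-3)) + 1/(5*(6 + 8))) = -109*((-3 - 9) + (⅕)/14) = -109*(-12 + (⅕)*(1/14)) = -109*(-12 + 1/70) = -109*(-839/70) = 91451/70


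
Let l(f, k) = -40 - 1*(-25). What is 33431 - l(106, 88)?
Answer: 33446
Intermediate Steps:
l(f, k) = -15 (l(f, k) = -40 + 25 = -15)
33431 - l(106, 88) = 33431 - 1*(-15) = 33431 + 15 = 33446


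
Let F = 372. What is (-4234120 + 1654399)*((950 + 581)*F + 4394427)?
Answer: -12805629275439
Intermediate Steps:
(-4234120 + 1654399)*((950 + 581)*F + 4394427) = (-4234120 + 1654399)*((950 + 581)*372 + 4394427) = -2579721*(1531*372 + 4394427) = -2579721*(569532 + 4394427) = -2579721*4963959 = -12805629275439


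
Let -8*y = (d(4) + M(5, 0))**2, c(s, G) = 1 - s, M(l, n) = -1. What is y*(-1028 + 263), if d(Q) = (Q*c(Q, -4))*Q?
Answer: 1836765/8 ≈ 2.2960e+5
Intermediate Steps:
d(Q) = Q**2*(1 - Q) (d(Q) = (Q*(1 - Q))*Q = Q**2*(1 - Q))
y = -2401/8 (y = -(4**2*(1 - 1*4) - 1)**2/8 = -(16*(1 - 4) - 1)**2/8 = -(16*(-3) - 1)**2/8 = -(-48 - 1)**2/8 = -1/8*(-49)**2 = -1/8*2401 = -2401/8 ≈ -300.13)
y*(-1028 + 263) = -2401*(-1028 + 263)/8 = -2401/8*(-765) = 1836765/8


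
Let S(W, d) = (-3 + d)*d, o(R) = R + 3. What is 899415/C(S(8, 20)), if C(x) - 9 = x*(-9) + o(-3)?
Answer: -99935/339 ≈ -294.79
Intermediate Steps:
o(R) = 3 + R
S(W, d) = d*(-3 + d)
C(x) = 9 - 9*x (C(x) = 9 + (x*(-9) + (3 - 3)) = 9 + (-9*x + 0) = 9 - 9*x)
899415/C(S(8, 20)) = 899415/(9 - 180*(-3 + 20)) = 899415/(9 - 180*17) = 899415/(9 - 9*340) = 899415/(9 - 3060) = 899415/(-3051) = 899415*(-1/3051) = -99935/339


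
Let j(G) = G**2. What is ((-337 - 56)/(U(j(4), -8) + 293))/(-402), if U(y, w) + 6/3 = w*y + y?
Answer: 131/23986 ≈ 0.0054615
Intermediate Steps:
U(y, w) = -2 + y + w*y (U(y, w) = -2 + (w*y + y) = -2 + (y + w*y) = -2 + y + w*y)
((-337 - 56)/(U(j(4), -8) + 293))/(-402) = ((-337 - 56)/((-2 + 4**2 - 8*4**2) + 293))/(-402) = -393/((-2 + 16 - 8*16) + 293)*(-1/402) = -393/((-2 + 16 - 128) + 293)*(-1/402) = -393/(-114 + 293)*(-1/402) = -393/179*(-1/402) = 131/23986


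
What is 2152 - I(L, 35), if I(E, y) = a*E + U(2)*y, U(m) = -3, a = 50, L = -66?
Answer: 5557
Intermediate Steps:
I(E, y) = -3*y + 50*E (I(E, y) = 50*E - 3*y = -3*y + 50*E)
2152 - I(L, 35) = 2152 - (-3*35 + 50*(-66)) = 2152 - (-105 - 3300) = 2152 - 1*(-3405) = 2152 + 3405 = 5557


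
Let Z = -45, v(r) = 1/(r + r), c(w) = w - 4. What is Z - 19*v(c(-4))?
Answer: -701/16 ≈ -43.813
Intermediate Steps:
c(w) = -4 + w
v(r) = 1/(2*r)
Z - 19*v(c(-4)) = -45 - 19/(2*(-4 - 4)) = -45 - 19/(2*(-8)) = -45 - 19*(-1)/(2*8) = -45 - 19*(-1/16) = -45 + 19/16 = -701/16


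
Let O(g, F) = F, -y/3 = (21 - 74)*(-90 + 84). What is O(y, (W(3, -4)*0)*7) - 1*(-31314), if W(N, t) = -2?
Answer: 31314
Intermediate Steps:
y = -954 (y = -3*(21 - 74)*(-90 + 84) = -(-159)*(-6) = -3*318 = -954)
O(y, (W(3, -4)*0)*7) - 1*(-31314) = -2*0*7 - 1*(-31314) = 0*7 + 31314 = 0 + 31314 = 31314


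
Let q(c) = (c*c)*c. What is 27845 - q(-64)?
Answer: 289989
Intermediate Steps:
q(c) = c³ (q(c) = c²*c = c³)
27845 - q(-64) = 27845 - 1*(-64)³ = 27845 - 1*(-262144) = 27845 + 262144 = 289989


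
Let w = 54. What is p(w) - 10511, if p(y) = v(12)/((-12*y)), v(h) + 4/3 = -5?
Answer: -20433365/1944 ≈ -10511.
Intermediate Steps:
v(h) = -19/3 (v(h) = -4/3 - 5 = -19/3)
p(y) = 19/(36*y) (p(y) = -19*(-1/(12*y))/3 = -(-19)/(36*y) = 19/(36*y))
p(w) - 10511 = (19/36)/54 - 10511 = (19/36)*(1/54) - 10511 = 19/1944 - 10511 = -20433365/1944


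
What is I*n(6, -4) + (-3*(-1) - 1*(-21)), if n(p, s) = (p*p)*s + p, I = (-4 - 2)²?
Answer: -4944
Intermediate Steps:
I = 36 (I = (-6)² = 36)
n(p, s) = p + s*p² (n(p, s) = p²*s + p = s*p² + p = p + s*p²)
I*n(6, -4) + (-3*(-1) - 1*(-21)) = 36*(6*(1 + 6*(-4))) + (-3*(-1) - 1*(-21)) = 36*(6*(1 - 24)) + (3 + 21) = 36*(6*(-23)) + 24 = 36*(-138) + 24 = -4968 + 24 = -4944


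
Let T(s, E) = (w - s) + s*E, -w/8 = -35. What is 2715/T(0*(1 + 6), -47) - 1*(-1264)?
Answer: 71327/56 ≈ 1273.7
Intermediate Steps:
w = 280 (w = -8*(-35) = 280)
T(s, E) = 280 - s + E*s (T(s, E) = (280 - s) + s*E = (280 - s) + E*s = 280 - s + E*s)
2715/T(0*(1 + 6), -47) - 1*(-1264) = 2715/(280 - 0*(1 + 6) - 0*(1 + 6)) - 1*(-1264) = 2715/(280 - 0*7 - 0*7) + 1264 = 2715/(280 - 1*0 - 47*0) + 1264 = 2715/(280 + 0 + 0) + 1264 = 2715/280 + 1264 = 2715*(1/280) + 1264 = 543/56 + 1264 = 71327/56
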